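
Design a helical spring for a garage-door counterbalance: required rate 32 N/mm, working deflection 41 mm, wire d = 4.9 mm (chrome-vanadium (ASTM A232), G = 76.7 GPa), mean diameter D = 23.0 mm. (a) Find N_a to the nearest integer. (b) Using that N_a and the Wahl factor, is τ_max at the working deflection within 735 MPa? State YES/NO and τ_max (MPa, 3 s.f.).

N_a = Gd⁴/(8D³k) = (76.7×10³)(4.9⁴)/(8·23.0³·32) = 14.2 → N_a = 14
Actual rate k = Gd⁴/(8D³·14) = 32.447 N/mm
Working load F = kδ = 32.447·41 = 1330.3 N
C = 23.0/4.9 = 4.6939; K_W = (4C−1)/(4C−4)+0.615/C = 1.3341
τ_max = K_W·8FD/(πd³) = 1.3341·662.28 = 883.52 MPa
τ_max > 735 MPa → exceeds allowable

(a) 14 coils; (b) NO, τ_max = 884 MPa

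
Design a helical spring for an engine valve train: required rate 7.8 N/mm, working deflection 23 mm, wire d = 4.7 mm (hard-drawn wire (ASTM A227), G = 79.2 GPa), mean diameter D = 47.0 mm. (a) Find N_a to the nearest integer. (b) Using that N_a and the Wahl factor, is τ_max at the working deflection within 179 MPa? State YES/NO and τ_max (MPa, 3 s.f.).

N_a = Gd⁴/(8D³k) = (79.2×10³)(4.7⁴)/(8·47.0³·7.8) = 5.965 → N_a = 6
Actual rate k = Gd⁴/(8D³·6) = 7.755 N/mm
Working load F = kδ = 7.755·23 = 178.37 N
C = 47.0/4.7 = 10.0000; K_W = (4C−1)/(4C−4)+0.615/C = 1.1448
τ_max = K_W·8FD/(πd³) = 1.1448·205.61 = 235.39 MPa
τ_max > 179 MPa → exceeds allowable

(a) 6 coils; (b) NO, τ_max = 235 MPa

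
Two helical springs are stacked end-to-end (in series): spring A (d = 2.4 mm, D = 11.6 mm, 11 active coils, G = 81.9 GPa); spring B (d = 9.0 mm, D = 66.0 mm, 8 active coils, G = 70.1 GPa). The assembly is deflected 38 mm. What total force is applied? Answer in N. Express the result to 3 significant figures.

420 N

k_A = Gd⁴/(8D³N_a) = (81.9×10³)(2.4⁴)/(8·11.6³·11) = 19.782 N/mm
k_B = Gd⁴/(8D³N_a) = (70.1×10³)(9.0⁴)/(8·66.0³·8) = 24.996 N/mm
Series: 1/k_eq = 1/19.782 + 1/24.996 = 0.090557; k_eq = 11.043 N/mm
F = k_eq·δ = 11.043·38 = 419.63 N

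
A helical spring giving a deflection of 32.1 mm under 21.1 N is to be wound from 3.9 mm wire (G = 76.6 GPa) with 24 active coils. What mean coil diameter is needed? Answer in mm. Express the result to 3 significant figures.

Required rate k = F/δ = 21.1/32.1 = 0.65732 N/mm
D = (Gd⁴/(8N_a·k))^(1/3) = (76.6×10³·3.9⁴/(8·24·0.65732))^(1/3)
  = (140413)^(1/3) = 51.9760 mm

52.0 mm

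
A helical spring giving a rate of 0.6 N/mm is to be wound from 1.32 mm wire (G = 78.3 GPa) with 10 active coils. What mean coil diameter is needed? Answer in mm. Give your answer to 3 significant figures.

17.0 mm

D = (Gd⁴/(8N_a·k))^(1/3) = (78.3×10³·1.32⁴/(8·10·0.6))^(1/3)
  = (4952.41)^(1/3) = 17.0453 mm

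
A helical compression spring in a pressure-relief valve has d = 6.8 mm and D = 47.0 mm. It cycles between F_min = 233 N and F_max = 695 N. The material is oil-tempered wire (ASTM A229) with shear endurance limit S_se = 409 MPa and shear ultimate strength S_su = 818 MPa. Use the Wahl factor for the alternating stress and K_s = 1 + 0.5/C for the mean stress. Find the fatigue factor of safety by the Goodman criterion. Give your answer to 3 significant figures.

2.03

C = D/d = 47.0/6.8 = 6.9118; K_W = (4C−1)/(4C−4)+0.615/C = 1.2158; K_s = 1+0.5/C = 1.0723
F_a = (F_max−F_min)/2 = 231 N; F_m = (F_max+F_min)/2 = 464 N
τ_a = K_W·8F_aD/(πd³) = 1.2158 × 87.927 = 106.91 MPa
τ_m = K_s·8F_mD/(πd³) = 1.0723 × 176.62 = 189.39 MPa
Goodman: 1/n_f = τ_a/S_se + τ_m/S_su = 106.91/409 + 189.39/818 = 0.26138 + 0.23153 = 0.49291
n_f = 1/0.49291 = 2.029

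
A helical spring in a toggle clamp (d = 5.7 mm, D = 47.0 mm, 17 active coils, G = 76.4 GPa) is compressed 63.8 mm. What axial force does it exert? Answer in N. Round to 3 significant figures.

364 N

k = Gd⁴/(8D³N_a) = (76.4×10³)(5.7⁴)/(8·47.0³·17) = 5.7116 N/mm
F = k·δ = 5.7116 × 63.8 = 364.4 N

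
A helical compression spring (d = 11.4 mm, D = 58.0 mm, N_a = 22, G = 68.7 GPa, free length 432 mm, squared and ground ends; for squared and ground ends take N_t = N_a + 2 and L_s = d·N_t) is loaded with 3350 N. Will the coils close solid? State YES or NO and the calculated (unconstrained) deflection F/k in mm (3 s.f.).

k = Gd⁴/(8D³N_a) = (68.7×10³)(11.4⁴)/(8·58.0³·22) = 33.789 N/mm
N_t = 24; L_s = 11.4·24 = 273.6 mm; δ_solid = L₀ − L_s = 432 − 273.6 = 158.4 mm
δ = F/k = 3350/33.789 = 99.144 mm
δ < δ_solid → spring does not go solid

NO, δ = 99.1 mm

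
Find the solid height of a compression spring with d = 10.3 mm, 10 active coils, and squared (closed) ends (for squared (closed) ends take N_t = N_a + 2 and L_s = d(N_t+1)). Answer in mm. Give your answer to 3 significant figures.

squared (closed) ends: N_t = N_a + 2 = 10 + 2 = 12
L_s = d·(N_t+1) = 10.3 × 13 = 133.9 mm

134 mm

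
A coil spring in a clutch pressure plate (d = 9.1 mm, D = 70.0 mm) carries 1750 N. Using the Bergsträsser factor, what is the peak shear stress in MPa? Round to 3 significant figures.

488 MPa

Spring index C = D/d = 70.0/9.1 = 7.6923
K_B = (4C+2)/(4C−3) = 32.769/27.769 = 1.1801
τ₀ = 8FD/(πd³) = 8·1750·70.0/(π·9.1³) = 980000/2367.4 = 413.95 MPa
τ_max = K·τ₀ = 1.1801 × 413.95 = 488.49 MPa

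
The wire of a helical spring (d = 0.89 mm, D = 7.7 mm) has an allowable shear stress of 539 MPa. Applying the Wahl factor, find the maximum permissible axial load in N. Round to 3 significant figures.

C = D/d = 7.7/0.89 = 8.6517
K_W = (4C−1)/(4C−4) + 0.615/C = 33.607/30.607 + 0.0711 = 1.1691
τ_max = K·8FD/(πd³) → F_max = τ_allow·πd³/(8DK)
F_max = 539·π·0.89³/(8·7.7·1.1691) = 1193.7/72.017 = 16.576 N

16.6 N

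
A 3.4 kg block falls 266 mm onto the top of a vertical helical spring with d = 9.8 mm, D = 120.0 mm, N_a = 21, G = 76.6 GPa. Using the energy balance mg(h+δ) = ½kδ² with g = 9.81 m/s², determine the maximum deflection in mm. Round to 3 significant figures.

k = Gd⁴/(8D³N_a) = (76.6×10³)(9.8⁴)/(8·120.0³·21) = 2.4338 N/mm
W = mg = 3.4 × 9.81 = 33.354 N
½kδ² − Wδ − Wh = 0 → δ = (W + √(W² + 2kWh))/k
δ = (33.354 + √(1112.5 + 43185.7))/2.4338 = (33.354 + 210.47)/2.4338 = 100.18 mm

100 mm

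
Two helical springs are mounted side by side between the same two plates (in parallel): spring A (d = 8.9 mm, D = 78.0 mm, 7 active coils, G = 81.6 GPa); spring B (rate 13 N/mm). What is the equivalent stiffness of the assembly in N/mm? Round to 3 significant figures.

32.3 N/mm

k_A = Gd⁴/(8D³N_a) = (81.6×10³)(8.9⁴)/(8·78.0³·7) = 19.265 N/mm
Parallel: k_eq = 19.265 + 13 = 32.265 N/mm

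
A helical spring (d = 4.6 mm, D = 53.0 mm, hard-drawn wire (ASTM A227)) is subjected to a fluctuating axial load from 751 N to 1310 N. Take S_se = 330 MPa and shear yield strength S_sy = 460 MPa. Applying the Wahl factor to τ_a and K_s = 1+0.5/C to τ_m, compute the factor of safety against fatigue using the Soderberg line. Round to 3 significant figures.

C = D/d = 53.0/4.6 = 11.5217; K_W = (4C−1)/(4C−4)+0.615/C = 1.1247; K_s = 1+0.5/C = 1.0434
F_a = (F_max−F_min)/2 = 279.5 N; F_m = (F_max+F_min)/2 = 1030.5 N
τ_a = K_W·8F_aD/(πd³) = 1.1247 × 387.55 = 435.86 MPa
τ_m = K_s·8F_mD/(πd³) = 1.0434 × 1428.9 = 1490.9 MPa
Soderberg: 1/n_f = τ_a/S_se + τ_m/S_sy = 435.86/330 + 1490.9/460 = 1.32078 + 3.24102 = 4.5618
n_f = 1/4.5618 = 0.2192

0.219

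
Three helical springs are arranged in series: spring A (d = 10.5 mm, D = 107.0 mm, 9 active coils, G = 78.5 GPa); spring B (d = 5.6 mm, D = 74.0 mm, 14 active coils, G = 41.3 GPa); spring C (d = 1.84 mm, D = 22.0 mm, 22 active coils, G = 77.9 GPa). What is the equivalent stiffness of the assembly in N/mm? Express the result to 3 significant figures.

k_A = Gd⁴/(8D³N_a) = (78.5×10³)(10.5⁴)/(8·107.0³·9) = 10.818 N/mm
k_B = Gd⁴/(8D³N_a) = (41.3×10³)(5.6⁴)/(8·74.0³·14) = 0.89493 N/mm
k_C = Gd⁴/(8D³N_a) = (77.9×10³)(1.84⁴)/(8·22.0³·22) = 0.47646 N/mm
Series: 1/k_eq = 1/10.818 + 1/0.89493 + 1/0.47646 = 3.3086; k_eq = 0.30224 N/mm

0.302 N/mm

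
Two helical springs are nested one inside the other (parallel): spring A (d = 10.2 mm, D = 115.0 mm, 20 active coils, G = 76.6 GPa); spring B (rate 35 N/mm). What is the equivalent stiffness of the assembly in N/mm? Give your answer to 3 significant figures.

38.4 N/mm

k_A = Gd⁴/(8D³N_a) = (76.6×10³)(10.2⁴)/(8·115.0³·20) = 3.4073 N/mm
Parallel: k_eq = 3.4073 + 35 = 38.407 N/mm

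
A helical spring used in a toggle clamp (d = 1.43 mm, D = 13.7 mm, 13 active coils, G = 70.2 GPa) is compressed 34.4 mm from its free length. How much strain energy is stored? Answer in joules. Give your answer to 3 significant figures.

0.649 J

k = Gd⁴/(8D³N_a) = (70.2×10³)(1.43⁴)/(8·13.7³·13) = 1.0977 N/mm
U = ½kδ² = 0.5 × 1.0977 × 34.4² = 649.49 N·mm = 0.64949 J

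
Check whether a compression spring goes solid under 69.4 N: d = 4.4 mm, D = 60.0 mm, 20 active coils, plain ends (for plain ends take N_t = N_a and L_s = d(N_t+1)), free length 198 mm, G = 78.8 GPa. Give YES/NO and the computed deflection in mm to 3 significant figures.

NO, δ = 81.2 mm

k = Gd⁴/(8D³N_a) = (78.8×10³)(4.4⁴)/(8·60.0³·20) = 0.8546 N/mm
N_t = 20; L_s = 4.4·21 = 92.4 mm; δ_solid = L₀ − L_s = 198 − 92.4 = 105.6 mm
δ = F/k = 69.4/0.8546 = 81.208 mm
δ < δ_solid → spring does not go solid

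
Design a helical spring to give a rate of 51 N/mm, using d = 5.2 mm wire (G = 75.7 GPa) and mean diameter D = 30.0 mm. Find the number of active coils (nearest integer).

N_a = Gd⁴/(8D³k) = (75.7×10³ × 5.2⁴)/(8 × 30.0³ × 51)
    = 5.53489e+07 / 1.1016e+07 = 5.024 → 5 coils

5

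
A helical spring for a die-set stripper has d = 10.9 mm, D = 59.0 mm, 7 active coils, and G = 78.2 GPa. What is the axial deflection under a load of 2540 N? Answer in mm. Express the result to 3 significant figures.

26.5 mm

k = Gd⁴/(8D³N_a) = (78.2×10³)(10.9⁴)/(8·59.0³·7) = 95.977 N/mm
δ = F/k = 2540 / 95.977 = 26.465 mm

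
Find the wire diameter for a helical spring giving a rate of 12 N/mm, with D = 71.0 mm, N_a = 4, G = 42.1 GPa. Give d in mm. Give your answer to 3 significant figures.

d = (8D³N_a·k / G)^(1/4) = (8·71.0³·4·12 / (42.1×10³))^0.25
  = (3264.6)^0.25 = 7.5589 mm

7.56 mm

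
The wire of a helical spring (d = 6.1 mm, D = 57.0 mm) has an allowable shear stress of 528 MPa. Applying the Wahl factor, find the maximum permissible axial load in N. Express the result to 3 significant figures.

714 N

C = D/d = 57.0/6.1 = 9.3443
K_W = (4C−1)/(4C−4) + 0.615/C = 36.377/33.377 + 0.0658 = 1.1557
τ_max = K·8FD/(πd³) → F_max = τ_allow·πd³/(8DK)
F_max = 528·π·6.1³/(8·57.0·1.1557) = 3.7651e+05/527 = 714.44 N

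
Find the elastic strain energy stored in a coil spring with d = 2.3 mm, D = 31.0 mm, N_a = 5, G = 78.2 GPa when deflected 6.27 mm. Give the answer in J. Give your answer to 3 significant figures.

0.0361 J

k = Gd⁴/(8D³N_a) = (78.2×10³)(2.3⁴)/(8·31.0³·5) = 1.8364 N/mm
U = ½kδ² = 0.5 × 1.8364 × 6.27² = 36.098 N·mm = 0.036098 J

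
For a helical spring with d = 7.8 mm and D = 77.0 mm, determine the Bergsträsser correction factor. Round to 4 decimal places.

C = D/d = 77.0/7.8 = 9.8718
K_B = (4C+2)/(4C−3) = 41.487/36.487 = 1.1370

1.1370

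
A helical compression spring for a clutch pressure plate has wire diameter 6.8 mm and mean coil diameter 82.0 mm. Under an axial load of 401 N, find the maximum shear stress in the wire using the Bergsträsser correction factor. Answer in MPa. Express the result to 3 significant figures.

Spring index C = D/d = 82.0/6.8 = 12.0588
K_B = (4C+2)/(4C−3) = 50.235/45.235 = 1.1105
τ₀ = 8FD/(πd³) = 8·401·82.0/(π·6.8³) = 263056/987.82 = 266.3 MPa
τ_max = K·τ₀ = 1.1105 × 266.3 = 295.74 MPa

296 MPa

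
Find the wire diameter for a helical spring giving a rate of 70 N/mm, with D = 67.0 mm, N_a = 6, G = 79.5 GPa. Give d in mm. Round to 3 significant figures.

d = (8D³N_a·k / G)^(1/4) = (8·67.0³·6·70 / (79.5×10³))^0.25
  = (12711)^0.25 = 10.6182 mm

10.6 mm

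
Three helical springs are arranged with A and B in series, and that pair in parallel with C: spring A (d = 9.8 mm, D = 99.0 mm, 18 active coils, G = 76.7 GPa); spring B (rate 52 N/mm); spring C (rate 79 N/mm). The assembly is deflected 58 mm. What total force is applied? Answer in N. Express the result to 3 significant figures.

k_A = Gd⁴/(8D³N_a) = (76.7×10³)(9.8⁴)/(8·99.0³·18) = 5.0633 N/mm
Springs A,B series: k_AB = 1/(1/5.0633+1/52) = 4.614 N/mm; parallel with C: k_eq = 4.614+79 = 83.614 N/mm
F = k_eq·δ = 83.614·58 = 4849.6 N

4850 N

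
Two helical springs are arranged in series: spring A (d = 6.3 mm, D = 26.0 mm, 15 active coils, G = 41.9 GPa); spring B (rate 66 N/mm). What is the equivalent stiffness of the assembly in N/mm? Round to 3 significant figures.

21.2 N/mm

k_A = Gd⁴/(8D³N_a) = (41.9×10³)(6.3⁴)/(8·26.0³·15) = 31.295 N/mm
Series: 1/k_eq = 1/31.295 + 1/66 = 0.047106; k_eq = 21.229 N/mm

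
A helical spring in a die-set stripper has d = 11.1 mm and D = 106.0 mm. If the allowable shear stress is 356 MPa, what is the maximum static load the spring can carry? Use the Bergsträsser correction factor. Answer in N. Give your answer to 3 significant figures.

1580 N

C = D/d = 106.0/11.1 = 9.5495
K_B = (4C+2)/(4C−3) = 40.198/35.198 = 1.1421
τ_max = K·8FD/(πd³) → F_max = τ_allow·πd³/(8DK)
F_max = 356·π·11.1³/(8·106.0·1.1421) = 1.5296e+06/968.46 = 1579.4 N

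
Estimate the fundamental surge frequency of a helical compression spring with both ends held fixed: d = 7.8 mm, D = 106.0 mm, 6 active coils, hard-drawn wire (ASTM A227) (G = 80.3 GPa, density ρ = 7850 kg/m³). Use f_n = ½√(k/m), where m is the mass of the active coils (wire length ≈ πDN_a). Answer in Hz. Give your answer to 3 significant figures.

k = Gd⁴/(8D³N_a) = (80.3×10³)(7.8⁴)/(8·106.0³·6) = 5.1992 N/mm = 5199.2 N/m
Wire length L = πDN_a = π·106.0·6 = 1998.1 mm
m = ρ·(πd²/4)·L = 7850 × 47.784×10⁻⁶ m² × 1.9981 m = 0.74947 kg
f_n = ½√(k/m) = 0.5·√(5199.2/0.74947) = 0.5·√(6937.1) = 41.645 Hz

41.6 Hz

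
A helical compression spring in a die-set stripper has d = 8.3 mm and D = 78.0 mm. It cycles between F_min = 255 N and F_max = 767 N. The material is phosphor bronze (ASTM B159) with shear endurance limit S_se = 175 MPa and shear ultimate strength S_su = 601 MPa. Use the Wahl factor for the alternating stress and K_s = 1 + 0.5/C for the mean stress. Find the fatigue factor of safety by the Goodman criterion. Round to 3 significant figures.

1.11

C = D/d = 78.0/8.3 = 9.3976; K_W = (4C−1)/(4C−4)+0.615/C = 1.1548; K_s = 1+0.5/C = 1.0532
F_a = (F_max−F_min)/2 = 256 N; F_m = (F_max+F_min)/2 = 511 N
τ_a = K_W·8F_aD/(πd³) = 1.1548 × 88.928 = 102.69 MPa
τ_m = K_s·8F_mD/(πd³) = 1.0532 × 177.51 = 186.95 MPa
Goodman: 1/n_f = τ_a/S_se + τ_m/S_su = 102.69/175 + 186.95/601 = 0.58680 + 0.31107 = 0.89787
n_f = 1/0.89787 = 1.114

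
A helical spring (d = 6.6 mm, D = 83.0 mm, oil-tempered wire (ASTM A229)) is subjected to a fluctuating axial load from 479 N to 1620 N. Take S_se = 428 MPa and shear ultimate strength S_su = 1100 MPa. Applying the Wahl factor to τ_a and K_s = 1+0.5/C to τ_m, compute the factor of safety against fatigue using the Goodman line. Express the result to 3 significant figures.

C = D/d = 83.0/6.6 = 12.5758; K_W = (4C−1)/(4C−4)+0.615/C = 1.1137; K_s = 1+0.5/C = 1.0398
F_a = (F_max−F_min)/2 = 570.5 N; F_m = (F_max+F_min)/2 = 1049.5 N
τ_a = K_W·8F_aD/(πd³) = 1.1137 × 419.41 = 467.1 MPa
τ_m = K_s·8F_mD/(πd³) = 1.0398 × 771.56 = 802.23 MPa
Goodman: 1/n_f = τ_a/S_se + τ_m/S_su = 467.1/428 + 802.23/1100 = 1.09135 + 0.72930 = 1.8207
n_f = 1/1.8207 = 0.5493

0.549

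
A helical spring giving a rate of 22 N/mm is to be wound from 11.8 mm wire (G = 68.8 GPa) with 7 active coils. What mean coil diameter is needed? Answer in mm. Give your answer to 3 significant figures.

D = (Gd⁴/(8N_a·k))^(1/3) = (68.8×10³·11.8⁴/(8·7·22))^(1/3)
  = (1.08269e+06)^(1/3) = 102.6838 mm

103 mm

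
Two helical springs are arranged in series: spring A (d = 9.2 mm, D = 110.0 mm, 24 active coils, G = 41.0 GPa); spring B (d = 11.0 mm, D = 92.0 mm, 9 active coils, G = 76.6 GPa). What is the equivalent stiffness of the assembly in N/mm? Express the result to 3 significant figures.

k_A = Gd⁴/(8D³N_a) = (41.0×10³)(9.2⁴)/(8·110.0³·24) = 1.1494 N/mm
k_B = Gd⁴/(8D³N_a) = (76.6×10³)(11.0⁴)/(8·92.0³·9) = 20.003 N/mm
Series: 1/k_eq = 1/1.1494 + 1/20.003 = 0.92004; k_eq = 1.0869 N/mm

1.09 N/mm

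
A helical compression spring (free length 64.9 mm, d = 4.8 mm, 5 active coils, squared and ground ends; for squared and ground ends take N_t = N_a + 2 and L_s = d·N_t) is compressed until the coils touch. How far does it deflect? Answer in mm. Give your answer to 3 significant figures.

N_t = 7; L_s = 4.8·7 = 33.6 mm
δ_solid = L₀ − L_s = 64.9 − 33.6 = 31.3 mm

31.3 mm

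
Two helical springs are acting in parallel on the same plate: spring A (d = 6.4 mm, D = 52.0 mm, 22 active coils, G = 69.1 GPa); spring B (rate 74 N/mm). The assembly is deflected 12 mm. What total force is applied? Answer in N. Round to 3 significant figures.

944 N

k_A = Gd⁴/(8D³N_a) = (69.1×10³)(6.4⁴)/(8·52.0³·22) = 4.6846 N/mm
Parallel: k_eq = 4.6846 + 74 = 78.685 N/mm
F = k_eq·δ = 78.685·12 = 944.22 N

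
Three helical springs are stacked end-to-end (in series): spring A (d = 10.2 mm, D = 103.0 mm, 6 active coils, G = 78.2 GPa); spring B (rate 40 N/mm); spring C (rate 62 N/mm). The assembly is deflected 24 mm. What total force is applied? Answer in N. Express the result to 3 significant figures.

233 N

k_A = Gd⁴/(8D³N_a) = (78.2×10³)(10.2⁴)/(8·103.0³·6) = 16.138 N/mm
Series: 1/k_eq = 1/16.138 + 1/40 + 1/62 = 0.10309; k_eq = 9.6999 N/mm
F = k_eq·δ = 9.6999·24 = 232.8 N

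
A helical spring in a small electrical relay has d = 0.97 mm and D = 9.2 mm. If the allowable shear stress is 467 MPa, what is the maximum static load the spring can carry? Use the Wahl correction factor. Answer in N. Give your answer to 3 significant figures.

C = D/d = 9.2/0.97 = 9.4845
K_W = (4C−1)/(4C−4) + 0.615/C = 36.938/33.938 + 0.0648 = 1.1532
τ_max = K·8FD/(πd³) → F_max = τ_allow·πd³/(8DK)
F_max = 467·π·0.97³/(8·9.2·1.1532) = 1339/84.878 = 15.776 N

15.8 N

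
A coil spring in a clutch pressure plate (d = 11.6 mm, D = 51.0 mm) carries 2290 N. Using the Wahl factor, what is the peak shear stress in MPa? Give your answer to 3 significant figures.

259 MPa

Spring index C = D/d = 51.0/11.6 = 4.3966
K_W = (4C−1)/(4C−4) + 0.615/C = 16.586/13.586 + 0.1399 = 1.3607
τ₀ = 8FD/(πd³) = 8·2290·51.0/(π·11.6³) = 934320/4903.7 = 190.53 MPa
τ_max = K·τ₀ = 1.3607 × 190.53 = 259.26 MPa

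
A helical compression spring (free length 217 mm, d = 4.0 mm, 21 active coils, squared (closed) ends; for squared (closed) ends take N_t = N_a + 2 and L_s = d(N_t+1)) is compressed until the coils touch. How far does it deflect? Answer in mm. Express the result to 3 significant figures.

121 mm

N_t = 23; L_s = 4.0·24 = 96 mm
δ_solid = L₀ − L_s = 217 − 96 = 121 mm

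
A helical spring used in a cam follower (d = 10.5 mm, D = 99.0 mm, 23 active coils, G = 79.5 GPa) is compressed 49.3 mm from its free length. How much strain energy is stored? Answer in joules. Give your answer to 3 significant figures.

6.58 J

k = Gd⁴/(8D³N_a) = (79.5×10³)(10.5⁴)/(8·99.0³·23) = 5.4125 N/mm
U = ½kδ² = 0.5 × 5.4125 × 49.3² = 6577.6 N·mm = 6.5776 J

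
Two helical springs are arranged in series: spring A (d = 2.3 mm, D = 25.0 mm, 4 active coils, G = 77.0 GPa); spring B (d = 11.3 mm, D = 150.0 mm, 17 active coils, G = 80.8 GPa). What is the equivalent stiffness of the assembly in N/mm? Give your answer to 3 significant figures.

1.72 N/mm

k_A = Gd⁴/(8D³N_a) = (77.0×10³)(2.3⁴)/(8·25.0³·4) = 4.3096 N/mm
k_B = Gd⁴/(8D³N_a) = (80.8×10³)(11.3⁴)/(8·150.0³·17) = 2.8702 N/mm
Series: 1/k_eq = 1/4.3096 + 1/2.8702 = 0.58045; k_eq = 1.7228 N/mm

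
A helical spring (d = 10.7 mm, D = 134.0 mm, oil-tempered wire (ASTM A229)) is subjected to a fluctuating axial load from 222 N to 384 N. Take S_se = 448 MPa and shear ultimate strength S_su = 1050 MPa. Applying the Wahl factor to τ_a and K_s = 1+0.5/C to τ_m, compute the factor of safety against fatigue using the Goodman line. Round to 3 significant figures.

C = D/d = 134.0/10.7 = 12.5234; K_W = (4C−1)/(4C−4)+0.615/C = 1.1142; K_s = 1+0.5/C = 1.0399
F_a = (F_max−F_min)/2 = 81 N; F_m = (F_max+F_min)/2 = 303 N
τ_a = K_W·8F_aD/(πd³) = 1.1142 × 22.562 = 25.138 MPa
τ_m = K_s·8F_mD/(πd³) = 1.0399 × 84.399 = 87.768 MPa
Goodman: 1/n_f = τ_a/S_se + τ_m/S_su = 25.138/448 + 87.768/1050 = 0.05611 + 0.08359 = 0.1397
n_f = 1/0.1397 = 7.158

7.16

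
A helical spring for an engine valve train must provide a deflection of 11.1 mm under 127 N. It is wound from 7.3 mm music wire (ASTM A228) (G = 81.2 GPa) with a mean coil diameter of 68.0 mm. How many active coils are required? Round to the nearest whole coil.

Required rate k = F/δ = 127/11.1 = 11.441 N/mm
N_a = Gd⁴/(8D³k) = (81.2×10³ × 7.3⁴)/(8 × 68.0³ × 11.441)
    = 2.30594e+08 / 2.87804e+07 = 8.012 → 8 coils

8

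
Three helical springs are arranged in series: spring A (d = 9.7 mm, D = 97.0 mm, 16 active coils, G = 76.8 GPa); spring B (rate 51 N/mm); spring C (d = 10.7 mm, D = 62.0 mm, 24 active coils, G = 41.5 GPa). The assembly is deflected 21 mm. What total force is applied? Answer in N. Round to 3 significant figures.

k_A = Gd⁴/(8D³N_a) = (76.8×10³)(9.7⁴)/(8·97.0³·16) = 5.82 N/mm
k_C = Gd⁴/(8D³N_a) = (41.5×10³)(10.7⁴)/(8·62.0³·24) = 11.888 N/mm
Series: 1/k_eq = 1/5.82 + 1/51 + 1/11.888 = 0.27555; k_eq = 3.6291 N/mm
F = k_eq·δ = 3.6291·21 = 76.212 N

76.2 N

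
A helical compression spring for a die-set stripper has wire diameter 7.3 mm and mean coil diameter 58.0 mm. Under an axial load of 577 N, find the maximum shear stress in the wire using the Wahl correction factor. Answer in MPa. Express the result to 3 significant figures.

Spring index C = D/d = 58.0/7.3 = 7.9452
K_W = (4C−1)/(4C−4) + 0.615/C = 30.781/27.781 + 0.0774 = 1.1854
τ₀ = 8FD/(πd³) = 8·577·58.0/(π·7.3³) = 267728/1222.1 = 219.07 MPa
τ_max = K·τ₀ = 1.1854 × 219.07 = 259.68 MPa

260 MPa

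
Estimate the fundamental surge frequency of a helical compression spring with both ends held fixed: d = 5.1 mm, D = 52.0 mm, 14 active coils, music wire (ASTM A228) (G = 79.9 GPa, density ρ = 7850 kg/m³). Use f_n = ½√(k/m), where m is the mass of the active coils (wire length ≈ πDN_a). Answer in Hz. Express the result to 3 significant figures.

k = Gd⁴/(8D³N_a) = (79.9×10³)(5.1⁴)/(8·52.0³·14) = 3.4324 N/mm = 3432.4 N/m
Wire length L = πDN_a = π·52.0·14 = 2287.1 mm
m = ρ·(πd²/4)·L = 7850 × 20.428×10⁻⁶ m² × 2.2871 m = 0.36676 kg
f_n = ½√(k/m) = 0.5·√(3432.4/0.36676) = 0.5·√(9358.8) = 48.37 Hz

48.4 Hz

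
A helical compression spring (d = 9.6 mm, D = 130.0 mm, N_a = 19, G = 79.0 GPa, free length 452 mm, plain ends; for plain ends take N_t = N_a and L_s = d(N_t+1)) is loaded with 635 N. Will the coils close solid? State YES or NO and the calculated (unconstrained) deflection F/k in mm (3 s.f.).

YES, δ = 316 mm

k = Gd⁴/(8D³N_a) = (79.0×10³)(9.6⁴)/(8·130.0³·19) = 2.0093 N/mm
N_t = 19; L_s = 9.6·20 = 192 mm; δ_solid = L₀ − L_s = 452 − 192 = 260 mm
δ = F/k = 635/2.0093 = 316.04 mm
δ ≥ δ_solid → spring goes solid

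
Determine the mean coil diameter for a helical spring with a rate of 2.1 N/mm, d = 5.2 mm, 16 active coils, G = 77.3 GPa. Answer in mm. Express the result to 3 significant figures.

59.5 mm

D = (Gd⁴/(8N_a·k))^(1/3) = (77.3×10³·5.2⁴/(8·16·2.1))^(1/3)
  = (210263)^(1/3) = 59.4641 mm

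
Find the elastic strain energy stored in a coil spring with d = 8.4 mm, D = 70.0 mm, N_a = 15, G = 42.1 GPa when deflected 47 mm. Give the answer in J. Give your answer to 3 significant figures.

k = Gd⁴/(8D³N_a) = (42.1×10³)(8.4⁴)/(8·70.0³·15) = 5.0924 N/mm
U = ½kδ² = 0.5 × 5.0924 × 47² = 5624.6 N·mm = 5.6246 J

5.62 J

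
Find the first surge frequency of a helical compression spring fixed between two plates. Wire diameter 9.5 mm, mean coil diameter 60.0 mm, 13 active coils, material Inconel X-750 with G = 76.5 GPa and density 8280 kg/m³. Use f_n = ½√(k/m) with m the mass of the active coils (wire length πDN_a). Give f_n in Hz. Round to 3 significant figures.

k = Gd⁴/(8D³N_a) = (76.5×10³)(9.5⁴)/(8·60.0³·13) = 27.738 N/mm = 27738 N/m
Wire length L = πDN_a = π·60.0·13 = 2450.4 mm
m = ρ·(πd²/4)·L = 8280 × 70.882×10⁻⁶ m² × 2.4504 m = 1.4382 kg
f_n = ½√(k/m) = 0.5·√(27738/1.4382) = 0.5·√(19287) = 69.438 Hz

69.4 Hz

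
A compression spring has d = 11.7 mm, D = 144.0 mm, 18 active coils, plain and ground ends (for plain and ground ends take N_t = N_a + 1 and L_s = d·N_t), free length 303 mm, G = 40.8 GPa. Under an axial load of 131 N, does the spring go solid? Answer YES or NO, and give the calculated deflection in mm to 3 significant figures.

NO, δ = 73.7 mm

k = Gd⁴/(8D³N_a) = (40.8×10³)(11.7⁴)/(8·144.0³·18) = 1.7781 N/mm
N_t = 19; L_s = 11.7·19 = 222.3 mm; δ_solid = L₀ − L_s = 303 − 222.3 = 80.7 mm
δ = F/k = 131/1.7781 = 73.675 mm
δ < δ_solid → spring does not go solid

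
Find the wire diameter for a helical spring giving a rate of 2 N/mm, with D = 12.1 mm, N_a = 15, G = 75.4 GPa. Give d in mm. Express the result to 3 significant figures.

1.54 mm

d = (8D³N_a·k / G)^(1/4) = (8·12.1³·15·2 / (75.4×10³))^0.25
  = (5.6389)^0.25 = 1.5410 mm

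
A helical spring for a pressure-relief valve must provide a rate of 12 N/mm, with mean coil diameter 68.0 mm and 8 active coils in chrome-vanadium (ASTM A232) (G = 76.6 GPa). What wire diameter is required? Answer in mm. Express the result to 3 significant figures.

7.49 mm

d = (8D³N_a·k / G)^(1/4) = (8·68.0³·8·12 / (76.6×10³))^0.25
  = (3152.5)^0.25 = 7.4932 mm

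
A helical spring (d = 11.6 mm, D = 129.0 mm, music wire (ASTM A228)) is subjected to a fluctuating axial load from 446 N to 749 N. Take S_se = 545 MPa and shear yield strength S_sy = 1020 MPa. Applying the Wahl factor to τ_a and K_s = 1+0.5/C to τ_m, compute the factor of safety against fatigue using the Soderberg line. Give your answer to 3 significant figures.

5.13

C = D/d = 129.0/11.6 = 11.1207; K_W = (4C−1)/(4C−4)+0.615/C = 1.1294; K_s = 1+0.5/C = 1.0450
F_a = (F_max−F_min)/2 = 151.5 N; F_m = (F_max+F_min)/2 = 597.5 N
τ_a = K_W·8F_aD/(πd³) = 1.1294 × 31.884 = 36.01 MPa
τ_m = K_s·8F_mD/(πd³) = 1.0450 × 125.75 = 131.4 MPa
Soderberg: 1/n_f = τ_a/S_se + τ_m/S_sy = 36.01/545 + 131.4/1020 = 0.06607 + 0.12882 = 0.1949
n_f = 1/0.1949 = 5.131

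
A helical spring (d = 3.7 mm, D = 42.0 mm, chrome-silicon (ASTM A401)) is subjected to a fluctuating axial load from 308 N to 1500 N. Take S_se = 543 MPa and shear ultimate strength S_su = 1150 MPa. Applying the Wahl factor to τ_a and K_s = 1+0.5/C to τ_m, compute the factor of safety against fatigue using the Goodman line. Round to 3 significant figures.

0.230

C = D/d = 42.0/3.7 = 11.3514; K_W = (4C−1)/(4C−4)+0.615/C = 1.1266; K_s = 1+0.5/C = 1.0440
F_a = (F_max−F_min)/2 = 596 N; F_m = (F_max+F_min)/2 = 904 N
τ_a = K_W·8F_aD/(πd³) = 1.1266 × 1258.4 = 1417.8 MPa
τ_m = K_s·8F_mD/(πd³) = 1.0440 × 1908.8 = 1992.8 MPa
Goodman: 1/n_f = τ_a/S_se + τ_m/S_su = 1417.8/543 + 1992.8/1150 = 2.61104 + 1.73291 = 4.3439
n_f = 1/4.3439 = 0.2302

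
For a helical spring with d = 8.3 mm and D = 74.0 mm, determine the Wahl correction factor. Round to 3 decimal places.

1.164

C = D/d = 74.0/8.3 = 8.9157
K_W = (4C−1)/(4C−4) + 0.615/C = 34.663/31.663 + 0.0690 = 1.1637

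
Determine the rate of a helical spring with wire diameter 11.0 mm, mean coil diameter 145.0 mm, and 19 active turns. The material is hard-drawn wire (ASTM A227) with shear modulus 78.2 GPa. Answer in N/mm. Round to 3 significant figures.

2.47 N/mm

k = Gd⁴/(8D³N_a) = (78.2×10³ × 11.0⁴) / (8 × 145.0³ × 19)
  = 1.14493e+09 / 4.63391e+08 = 2.4708 N/mm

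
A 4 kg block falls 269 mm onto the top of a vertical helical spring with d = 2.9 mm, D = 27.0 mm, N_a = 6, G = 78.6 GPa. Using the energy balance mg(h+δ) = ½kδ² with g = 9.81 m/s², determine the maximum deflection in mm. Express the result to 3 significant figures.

66.9 mm

k = Gd⁴/(8D³N_a) = (78.6×10³)(2.9⁴)/(8·27.0³·6) = 5.8841 N/mm
W = mg = 4 × 9.81 = 39.24 N
½kδ² − Wδ − Wh = 0 → δ = (W + √(W² + 2kWh))/k
δ = (39.24 + √(1539.8 + 124221))/5.8841 = (39.24 + 354.63)/5.8841 = 66.937 mm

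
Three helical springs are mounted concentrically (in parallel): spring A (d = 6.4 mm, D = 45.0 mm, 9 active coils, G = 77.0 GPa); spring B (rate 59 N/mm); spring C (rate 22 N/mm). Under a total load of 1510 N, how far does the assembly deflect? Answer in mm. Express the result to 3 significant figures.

k_A = Gd⁴/(8D³N_a) = (77.0×10³)(6.4⁴)/(8·45.0³·9) = 19.69 N/mm
Parallel: k_eq = 19.69 + 59 + 22 = 100.69 N/mm
δ = F/k_eq = 1510/100.69 = 14.997 mm

15.0 mm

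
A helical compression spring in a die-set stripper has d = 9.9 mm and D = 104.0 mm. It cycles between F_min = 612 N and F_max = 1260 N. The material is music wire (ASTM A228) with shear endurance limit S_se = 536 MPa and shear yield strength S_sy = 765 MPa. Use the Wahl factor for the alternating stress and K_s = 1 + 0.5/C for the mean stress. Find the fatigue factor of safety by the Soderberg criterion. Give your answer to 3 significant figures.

C = D/d = 104.0/9.9 = 10.5051; K_W = (4C−1)/(4C−4)+0.615/C = 1.1374; K_s = 1+0.5/C = 1.0476
F_a = (F_max−F_min)/2 = 324 N; F_m = (F_max+F_min)/2 = 936 N
τ_a = K_W·8F_aD/(πd³) = 1.1374 × 88.433 = 100.59 MPa
τ_m = K_s·8F_mD/(πd³) = 1.0476 × 255.47 = 267.63 MPa
Soderberg: 1/n_f = τ_a/S_se + τ_m/S_sy = 100.59/536 + 267.63/765 = 0.18766 + 0.34985 = 0.53751
n_f = 1/0.53751 = 1.86

1.86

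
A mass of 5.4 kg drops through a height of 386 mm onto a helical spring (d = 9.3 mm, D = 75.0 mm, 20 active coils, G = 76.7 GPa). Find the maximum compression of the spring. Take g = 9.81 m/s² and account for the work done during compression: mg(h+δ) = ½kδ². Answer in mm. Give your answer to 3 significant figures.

k = Gd⁴/(8D³N_a) = (76.7×10³)(9.3⁴)/(8·75.0³·20) = 8.5001 N/mm
W = mg = 5.4 × 9.81 = 52.974 N
½kδ² − Wδ − Wh = 0 → δ = (W + √(W² + 2kWh))/k
δ = (52.974 + √(2806.2 + 347619))/8.5001 = (52.974 + 591.97)/8.5001 = 75.875 mm

75.9 mm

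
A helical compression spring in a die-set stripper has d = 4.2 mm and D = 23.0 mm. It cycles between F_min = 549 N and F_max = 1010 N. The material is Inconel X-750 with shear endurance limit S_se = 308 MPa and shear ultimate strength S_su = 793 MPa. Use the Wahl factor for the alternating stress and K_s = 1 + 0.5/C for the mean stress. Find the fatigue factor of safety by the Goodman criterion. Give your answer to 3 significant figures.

C = D/d = 23.0/4.2 = 5.4762; K_W = (4C−1)/(4C−4)+0.615/C = 1.2799; K_s = 1+0.5/C = 1.0913
F_a = (F_max−F_min)/2 = 230.5 N; F_m = (F_max+F_min)/2 = 779.5 N
τ_a = K_W·8F_aD/(πd³) = 1.2799 × 182.22 = 233.21 MPa
τ_m = K_s·8F_mD/(πd³) = 1.0913 × 616.22 = 672.48 MPa
Goodman: 1/n_f = τ_a/S_se + τ_m/S_su = 233.21/308 + 672.48/793 = 0.75718 + 0.84803 = 1.6052
n_f = 1/1.6052 = 0.623

0.623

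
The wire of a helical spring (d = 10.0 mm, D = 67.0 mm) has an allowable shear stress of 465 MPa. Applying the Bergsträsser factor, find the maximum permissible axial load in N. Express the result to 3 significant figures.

C = D/d = 67.0/10.0 = 6.7000
K_B = (4C+2)/(4C−3) = 28.800/23.800 = 1.2101
τ_max = K·8FD/(πd³) → F_max = τ_allow·πd³/(8DK)
F_max = 465·π·10.0³/(8·67.0·1.2101) = 1.4608e+06/648.61 = 2252.3 N

2250 N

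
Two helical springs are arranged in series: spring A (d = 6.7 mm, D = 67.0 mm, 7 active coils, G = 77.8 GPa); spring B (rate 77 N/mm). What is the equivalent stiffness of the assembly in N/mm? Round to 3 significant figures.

k_A = Gd⁴/(8D³N_a) = (77.8×10³)(6.7⁴)/(8·67.0³·7) = 9.3082 N/mm
Series: 1/k_eq = 1/9.3082 + 1/77 = 0.12042; k_eq = 8.3043 N/mm

8.30 N/mm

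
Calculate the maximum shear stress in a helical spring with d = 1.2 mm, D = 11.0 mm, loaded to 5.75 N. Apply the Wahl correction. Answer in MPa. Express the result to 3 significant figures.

Spring index C = D/d = 11.0/1.2 = 9.1667
K_W = (4C−1)/(4C−4) + 0.615/C = 35.667/32.667 + 0.0671 = 1.1589
τ₀ = 8FD/(πd³) = 8·5.75·11.0/(π·1.2³) = 506/5.4287 = 93.209 MPa
τ_max = K·τ₀ = 1.1589 × 93.209 = 108.02 MPa

108 MPa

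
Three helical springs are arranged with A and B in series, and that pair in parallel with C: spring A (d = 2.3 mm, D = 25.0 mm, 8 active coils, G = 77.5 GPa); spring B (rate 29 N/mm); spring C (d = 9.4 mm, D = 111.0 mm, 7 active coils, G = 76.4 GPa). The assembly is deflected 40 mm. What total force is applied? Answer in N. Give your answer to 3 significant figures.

k_A = Gd⁴/(8D³N_a) = (77.5×10³)(2.3⁴)/(8·25.0³·8) = 2.1688 N/mm
k_C = Gd⁴/(8D³N_a) = (76.4×10³)(9.4⁴)/(8·111.0³·7) = 7.7884 N/mm
Springs A,B series: k_AB = 1/(1/2.1688+1/29) = 2.0179 N/mm; parallel with C: k_eq = 2.0179+7.7884 = 9.8063 N/mm
F = k_eq·δ = 9.8063·40 = 392.25 N

392 N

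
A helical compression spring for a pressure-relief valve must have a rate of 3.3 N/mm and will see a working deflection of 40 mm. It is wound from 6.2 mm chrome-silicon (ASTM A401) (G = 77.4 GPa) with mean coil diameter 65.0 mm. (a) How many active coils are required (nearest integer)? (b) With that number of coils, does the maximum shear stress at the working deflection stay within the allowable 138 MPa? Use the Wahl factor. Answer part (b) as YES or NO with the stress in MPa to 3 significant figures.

(a) 16 coils; (b) YES, τ_max = 103 MPa

N_a = Gd⁴/(8D³k) = (77.4×10³)(6.2⁴)/(8·65.0³·3.3) = 15.77 → N_a = 16
Actual rate k = Gd⁴/(8D³·16) = 3.2536 N/mm
Working load F = kδ = 3.2536·40 = 130.14 N
C = 65.0/6.2 = 10.4839; K_W = (4C−1)/(4C−4)+0.615/C = 1.1377
τ_max = K_W·8FD/(πd³) = 1.1377·90.385 = 102.83 MPa
τ_max ≤ 138 MPa → acceptable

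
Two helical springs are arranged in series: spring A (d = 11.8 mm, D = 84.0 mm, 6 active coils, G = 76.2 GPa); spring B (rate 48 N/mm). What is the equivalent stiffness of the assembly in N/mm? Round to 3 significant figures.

k_A = Gd⁴/(8D³N_a) = (76.2×10³)(11.8⁴)/(8·84.0³·6) = 51.928 N/mm
Series: 1/k_eq = 1/51.928 + 1/48 = 0.040091; k_eq = 24.943 N/mm

24.9 N/mm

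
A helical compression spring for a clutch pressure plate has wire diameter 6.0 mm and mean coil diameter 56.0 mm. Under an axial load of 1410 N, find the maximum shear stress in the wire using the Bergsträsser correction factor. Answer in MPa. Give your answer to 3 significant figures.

1070 MPa

Spring index C = D/d = 56.0/6.0 = 9.3333
K_B = (4C+2)/(4C−3) = 39.333/34.333 = 1.1456
τ₀ = 8FD/(πd³) = 8·1410·56.0/(π·6.0³) = 631680/678.58 = 930.88 MPa
τ_max = K·τ₀ = 1.1456 × 930.88 = 1066.4 MPa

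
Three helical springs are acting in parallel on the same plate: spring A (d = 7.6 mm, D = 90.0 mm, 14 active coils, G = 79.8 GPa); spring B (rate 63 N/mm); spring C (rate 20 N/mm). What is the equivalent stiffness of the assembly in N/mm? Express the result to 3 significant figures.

k_A = Gd⁴/(8D³N_a) = (79.8×10³)(7.6⁴)/(8·90.0³·14) = 3.2607 N/mm
Parallel: k_eq = 3.2607 + 63 + 20 = 86.261 N/mm

86.3 N/mm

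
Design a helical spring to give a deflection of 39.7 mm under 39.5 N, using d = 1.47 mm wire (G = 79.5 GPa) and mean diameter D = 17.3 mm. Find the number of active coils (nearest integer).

9

Required rate k = F/δ = 39.5/39.7 = 0.99496 N/mm
N_a = Gd⁴/(8D³k) = (79.5×10³ × 1.47⁴)/(8 × 17.3³ × 0.99496)
    = 371224 / 41213.1 = 9.007 → 9 coils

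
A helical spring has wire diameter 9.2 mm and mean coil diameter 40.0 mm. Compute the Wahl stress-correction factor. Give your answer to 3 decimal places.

C = D/d = 40.0/9.2 = 4.3478
K_W = (4C−1)/(4C−4) + 0.615/C = 16.391/13.391 + 0.1414 = 1.3655

1.365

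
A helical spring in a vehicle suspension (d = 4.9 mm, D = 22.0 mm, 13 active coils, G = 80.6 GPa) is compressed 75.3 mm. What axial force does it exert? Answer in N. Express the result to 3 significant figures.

3160 N

k = Gd⁴/(8D³N_a) = (80.6×10³)(4.9⁴)/(8·22.0³·13) = 41.958 N/mm
F = k·δ = 41.958 × 75.3 = 3159.5 N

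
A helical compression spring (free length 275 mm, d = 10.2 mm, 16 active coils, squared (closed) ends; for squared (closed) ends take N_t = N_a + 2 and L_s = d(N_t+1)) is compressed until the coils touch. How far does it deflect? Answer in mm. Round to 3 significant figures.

N_t = 18; L_s = 10.2·19 = 193.8 mm
δ_solid = L₀ − L_s = 275 − 193.8 = 81.2 mm

81.2 mm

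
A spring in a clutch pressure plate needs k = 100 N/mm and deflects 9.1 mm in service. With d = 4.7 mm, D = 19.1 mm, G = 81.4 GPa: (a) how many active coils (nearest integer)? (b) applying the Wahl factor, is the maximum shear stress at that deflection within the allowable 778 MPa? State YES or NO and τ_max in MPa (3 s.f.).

(a) 7 coils; (b) YES, τ_max = 606 MPa

N_a = Gd⁴/(8D³k) = (81.4×10³)(4.7⁴)/(8·19.1³·100) = 7.126 → N_a = 7
Actual rate k = Gd⁴/(8D³·7) = 101.8 N/mm
Working load F = kδ = 101.8·9.1 = 926.34 N
C = 19.1/4.7 = 4.0638; K_W = (4C−1)/(4C−4)+0.615/C = 1.3961
τ_max = K_W·8FD/(πd³) = 1.3961·433.96 = 605.86 MPa
τ_max ≤ 778 MPa → acceptable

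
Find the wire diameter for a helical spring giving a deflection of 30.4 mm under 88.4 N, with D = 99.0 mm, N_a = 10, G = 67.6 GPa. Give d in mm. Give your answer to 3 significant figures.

7.60 mm

Required rate k = F/δ = 88.4/30.4 = 2.9079 N/mm
d = (8D³N_a·k / G)^(1/4) = (8·99.0³·10·2.9079 / (67.6×10³))^0.25
  = (3339.1)^0.25 = 7.6016 mm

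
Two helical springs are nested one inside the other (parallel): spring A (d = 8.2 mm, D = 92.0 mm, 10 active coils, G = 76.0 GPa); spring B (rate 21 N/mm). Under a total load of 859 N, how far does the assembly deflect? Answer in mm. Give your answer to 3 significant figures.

k_A = Gd⁴/(8D³N_a) = (76.0×10³)(8.2⁴)/(8·92.0³·10) = 5.5159 N/mm
Parallel: k_eq = 5.5159 + 21 = 26.516 N/mm
δ = F/k_eq = 859/26.516 = 32.396 mm

32.4 mm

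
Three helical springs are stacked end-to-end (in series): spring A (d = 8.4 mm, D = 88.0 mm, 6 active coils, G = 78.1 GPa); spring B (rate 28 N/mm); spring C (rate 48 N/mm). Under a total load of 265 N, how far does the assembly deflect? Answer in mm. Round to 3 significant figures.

37.3 mm

k_A = Gd⁴/(8D³N_a) = (78.1×10³)(8.4⁴)/(8·88.0³·6) = 11.887 N/mm
Series: 1/k_eq = 1/11.887 + 1/28 + 1/48 = 0.14067; k_eq = 7.1087 N/mm
δ = F/k_eq = 265/7.1087 = 37.278 mm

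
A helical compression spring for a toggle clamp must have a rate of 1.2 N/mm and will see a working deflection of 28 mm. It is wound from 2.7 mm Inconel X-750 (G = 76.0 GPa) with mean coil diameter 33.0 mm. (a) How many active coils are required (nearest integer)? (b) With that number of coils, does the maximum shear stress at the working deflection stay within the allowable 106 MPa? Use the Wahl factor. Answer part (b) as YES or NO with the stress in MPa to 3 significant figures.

(a) 12 coils; (b) NO, τ_max = 156 MPa

N_a = Gd⁴/(8D³k) = (76.0×10³)(2.7⁴)/(8·33.0³·1.2) = 11.71 → N_a = 12
Actual rate k = Gd⁴/(8D³·12) = 1.1707 N/mm
Working load F = kδ = 1.1707·28 = 32.78 N
C = 33.0/2.7 = 12.2222; K_W = (4C−1)/(4C−4)+0.615/C = 1.1171
τ_max = K_W·8FD/(πd³) = 1.1171·139.95 = 156.35 MPa
τ_max > 106 MPa → exceeds allowable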